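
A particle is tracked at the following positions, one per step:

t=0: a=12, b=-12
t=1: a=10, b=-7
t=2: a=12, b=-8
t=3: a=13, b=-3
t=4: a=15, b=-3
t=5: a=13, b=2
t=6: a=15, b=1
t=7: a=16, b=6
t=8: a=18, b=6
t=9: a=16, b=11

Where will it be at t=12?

a=21, b=15

The moves between consecutive positions are (-2, +5), (+2, -1), (+1, +5), (+2, +0), (-2, +5), (+2, -1), (+1, +5), (+2, +0), (-2, +5); they repeat the 4-cycle [(-2, +5), (+2, -1), (+1, +5), (+2, +0)].
step 10: apply (+2, -1) → a=18, b=10
step 11: apply (+1, +5) → a=19, b=15
step 12: apply (+2, +0) → a=21, b=15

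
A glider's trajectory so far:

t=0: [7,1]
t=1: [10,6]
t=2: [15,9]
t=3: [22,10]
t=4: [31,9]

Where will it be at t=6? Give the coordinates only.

First differences are [+3,+5], [+5,+3], [+7,+1], [+9,-1]; their common second difference is [+2,-2] (constant acceleration).
step 5: [31,9] + [+11,-3] → [42,6]
step 6: [42,6] + [+13,-5] → [55,1]

[55,1]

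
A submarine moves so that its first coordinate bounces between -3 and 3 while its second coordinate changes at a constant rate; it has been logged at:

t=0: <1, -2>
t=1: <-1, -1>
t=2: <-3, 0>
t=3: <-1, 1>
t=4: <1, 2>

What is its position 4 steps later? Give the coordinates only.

<-3, 6>

The first coordinate reflects between -3 and 3, moving 2 per step.
  step 5: 1 → 3
  step 6: 3 → 1
  step 7: 1 → -1
  step 8: -1 → -3
The second coordinate changes by +1 each step: at step 8 it is 6.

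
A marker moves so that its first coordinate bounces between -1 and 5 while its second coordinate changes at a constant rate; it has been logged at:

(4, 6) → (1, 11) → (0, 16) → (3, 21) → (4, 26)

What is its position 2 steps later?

The first coordinate travels 3 per step and bounces off the walls at -1 and 5.
  step 5: 4 → 1
  step 6: 1 → 0
The second coordinate changes by +5 each step: at step 6 it is 36.

(0, 36)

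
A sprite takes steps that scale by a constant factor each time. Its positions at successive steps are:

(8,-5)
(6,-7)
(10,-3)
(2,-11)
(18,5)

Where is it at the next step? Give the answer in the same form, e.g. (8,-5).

Consecutive displacements (-2,-2), (+4,+4), (-8,-8), (+16,+16) scale by a factor of -2 each step.
step 5: (18,5) + (-32,-32) → (-14,-27)

(-14,-27)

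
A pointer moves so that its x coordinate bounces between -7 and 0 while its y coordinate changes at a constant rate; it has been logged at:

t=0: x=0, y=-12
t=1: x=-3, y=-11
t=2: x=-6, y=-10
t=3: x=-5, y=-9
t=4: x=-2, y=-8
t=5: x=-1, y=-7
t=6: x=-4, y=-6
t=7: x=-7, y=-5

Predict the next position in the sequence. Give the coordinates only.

x=-4, y=-4

The x coordinate travels 3 per step and bounces off the walls at -7 and 0.
  step 8: -7 → -4
The y coordinate changes by +1 each step: at step 8 it is -4.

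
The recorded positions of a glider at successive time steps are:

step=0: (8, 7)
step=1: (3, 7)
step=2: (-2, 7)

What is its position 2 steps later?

(-12, 7)

The position changes by (-5, +0) every step.
step 3: (-2, 7) + (-5, +0) → (-7, 7)
step 4: (-7, 7) + (-5, +0) → (-12, 7)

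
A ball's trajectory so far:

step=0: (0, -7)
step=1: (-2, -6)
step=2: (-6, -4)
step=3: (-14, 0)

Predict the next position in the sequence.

Consecutive displacements (-2, +1), (-4, +2), (-8, +4) scale by a factor of 2 each step.
step 4: (-14, 0) + (-16, +8) → (-30, 8)

(-30, 8)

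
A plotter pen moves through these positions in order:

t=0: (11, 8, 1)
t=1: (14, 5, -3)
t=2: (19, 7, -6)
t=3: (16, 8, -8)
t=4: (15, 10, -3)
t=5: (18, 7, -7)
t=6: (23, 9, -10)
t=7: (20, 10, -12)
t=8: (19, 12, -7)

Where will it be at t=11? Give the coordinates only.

(24, 12, -16)

The moves between consecutive positions are (+3, -3, -4), (+5, +2, -3), (-3, +1, -2), (-1, +2, +5), (+3, -3, -4), (+5, +2, -3), (-3, +1, -2), (-1, +2, +5); they repeat the 4-cycle [(+3, -3, -4), (+5, +2, -3), (-3, +1, -2), (-1, +2, +5)].
step 9: apply (+3, -3, -4) → (22, 9, -11)
step 10: apply (+5, +2, -3) → (27, 11, -14)
step 11: apply (-3, +1, -2) → (24, 12, -16)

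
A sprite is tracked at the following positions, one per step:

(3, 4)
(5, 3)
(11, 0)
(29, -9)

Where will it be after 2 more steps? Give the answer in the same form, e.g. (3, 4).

(245, -117)

Step-to-step displacements: (+2, -1), (+6, -3), (+18, -9); each is 3× the previous.
step 4: (29, -9) + (+54, -27) → (83, -36)
step 5: (83, -36) + (+162, -81) → (245, -117)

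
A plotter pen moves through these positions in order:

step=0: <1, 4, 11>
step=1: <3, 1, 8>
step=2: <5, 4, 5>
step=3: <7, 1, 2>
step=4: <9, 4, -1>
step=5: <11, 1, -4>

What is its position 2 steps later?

<15, 1, -10>

Step-to-step displacements: <+2, -3, -3>, <+2, +3, -3>, <+2, -3, -3>, <+2, +3, -3>, <+2, -3, -3> — a repeating cycle of length 2.
step 6: apply <+2, +3, -3> → <13, 4, -7>
step 7: apply <+2, -3, -3> → <15, 1, -10>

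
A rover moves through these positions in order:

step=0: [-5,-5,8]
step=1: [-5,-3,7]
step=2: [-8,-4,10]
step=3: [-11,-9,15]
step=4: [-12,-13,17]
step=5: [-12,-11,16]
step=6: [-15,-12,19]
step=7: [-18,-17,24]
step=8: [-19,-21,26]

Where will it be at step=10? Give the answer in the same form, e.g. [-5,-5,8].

[-22,-20,28]

The moves between consecutive positions are [+0,+2,-1], [-3,-1,+3], [-3,-5,+5], [-1,-4,+2], [+0,+2,-1], [-3,-1,+3], [-3,-5,+5], [-1,-4,+2]; they repeat the 4-cycle [[+0,+2,-1], [-3,-1,+3], [-3,-5,+5], [-1,-4,+2]].
step 9: apply [+0,+2,-1] → [-19,-19,25]
step 10: apply [-3,-1,+3] → [-22,-20,28]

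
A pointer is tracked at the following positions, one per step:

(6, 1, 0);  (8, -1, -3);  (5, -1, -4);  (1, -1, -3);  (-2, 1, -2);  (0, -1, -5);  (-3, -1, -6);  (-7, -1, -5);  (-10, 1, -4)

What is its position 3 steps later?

The moves between consecutive positions are (+2, -2, -3), (-3, +0, -1), (-4, +0, +1), (-3, +2, +1), (+2, -2, -3), (-3, +0, -1), (-4, +0, +1), (-3, +2, +1); they repeat the 4-cycle [(+2, -2, -3), (-3, +0, -1), (-4, +0, +1), (-3, +2, +1)].
step 9: apply (+2, -2, -3) → (-8, -1, -7)
step 10: apply (-3, +0, -1) → (-11, -1, -8)
step 11: apply (-4, +0, +1) → (-15, -1, -7)

(-15, -1, -7)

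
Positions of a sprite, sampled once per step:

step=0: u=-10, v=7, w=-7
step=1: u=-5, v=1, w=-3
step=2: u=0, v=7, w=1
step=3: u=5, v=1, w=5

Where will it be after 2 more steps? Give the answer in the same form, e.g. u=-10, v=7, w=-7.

u=15, v=1, w=13

U: linear, +5 per step → 15 at step 5.
V: cycles through 7, 1 every 2 steps. Step 5 lands at position 1 of the cycle → 1.
W: linear, +4 per step → 13 at step 5.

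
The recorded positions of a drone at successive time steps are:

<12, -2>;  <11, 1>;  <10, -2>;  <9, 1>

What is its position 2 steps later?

First: linear, -1 per step → 7 at step 5.
Second: cycles through -2, 1 every 2 steps. Step 5 lands at position 1 of the cycle → 1.

<7, 1>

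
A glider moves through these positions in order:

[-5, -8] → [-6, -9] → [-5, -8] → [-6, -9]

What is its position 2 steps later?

[-6, -9]

Consecutive displacements [-1, -1], [+1, +1], [-1, -1] scale by a factor of -1 each step.
step 4: [-6, -9] + [+1, +1] → [-5, -8]
step 5: [-5, -8] + [-1, -1] → [-6, -9]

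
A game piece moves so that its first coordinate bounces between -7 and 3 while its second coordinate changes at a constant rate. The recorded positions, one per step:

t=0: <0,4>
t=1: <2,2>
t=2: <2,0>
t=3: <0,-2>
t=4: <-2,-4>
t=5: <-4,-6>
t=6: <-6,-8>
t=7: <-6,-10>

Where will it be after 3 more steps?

<0,-16>

The first coordinate travels 2 per step and bounces off the walls at -7 and 3.
  step 8: -6 → -4
  step 9: -4 → -2
  step 10: -2 → 0
The second coordinate changes by -2 each step: at step 10 it is -16.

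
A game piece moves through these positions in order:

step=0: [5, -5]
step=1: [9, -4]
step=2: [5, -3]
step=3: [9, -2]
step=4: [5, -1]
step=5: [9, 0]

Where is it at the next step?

The first coordinate repeats the cycle [5, 9] with period 2; step 6 mod 2 = 0, giving 5.
The second coordinate changes by +1 each step, so at step 6 it is -5 + 6·(1) = 1.

[5, 1]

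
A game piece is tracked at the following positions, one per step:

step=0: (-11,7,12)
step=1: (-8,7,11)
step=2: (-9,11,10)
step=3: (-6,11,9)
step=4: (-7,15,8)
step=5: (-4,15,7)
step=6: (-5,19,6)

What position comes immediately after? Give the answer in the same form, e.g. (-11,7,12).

Step-to-step displacements: (+3,+0,-1), (-1,+4,-1), (+3,+0,-1), (-1,+4,-1), (+3,+0,-1), (-1,+4,-1) — a repeating cycle of length 2.
step 7: apply (+3,+0,-1) → (-2,19,5)

(-2,19,5)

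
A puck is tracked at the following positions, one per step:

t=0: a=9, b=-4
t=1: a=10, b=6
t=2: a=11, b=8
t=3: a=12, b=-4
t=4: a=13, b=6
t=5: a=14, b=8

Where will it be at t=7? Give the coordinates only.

A: linear, +1 per step → 16 at step 7.
B: cycles through -4, 6, 8 every 3 steps. Step 7 lands at position 1 of the cycle → 6.

a=16, b=6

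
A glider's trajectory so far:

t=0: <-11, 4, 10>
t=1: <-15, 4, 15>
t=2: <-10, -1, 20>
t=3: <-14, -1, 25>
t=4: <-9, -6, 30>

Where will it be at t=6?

<-8, -11, 40>

Step-to-step displacements: <-4, +0, +5>, <+5, -5, +5>, <-4, +0, +5>, <+5, -5, +5> — a repeating cycle of length 2.
step 5: apply <-4, +0, +5> → <-13, -6, 35>
step 6: apply <+5, -5, +5> → <-8, -11, 40>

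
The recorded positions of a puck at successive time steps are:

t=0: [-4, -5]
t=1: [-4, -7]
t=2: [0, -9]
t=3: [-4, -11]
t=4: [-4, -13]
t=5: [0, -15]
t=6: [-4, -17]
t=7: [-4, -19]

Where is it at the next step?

[0, -21]

First: cycles through -4, -4, 0 every 3 steps. Step 8 lands at position 2 of the cycle → 0.
Second: linear, -2 per step → -21 at step 8.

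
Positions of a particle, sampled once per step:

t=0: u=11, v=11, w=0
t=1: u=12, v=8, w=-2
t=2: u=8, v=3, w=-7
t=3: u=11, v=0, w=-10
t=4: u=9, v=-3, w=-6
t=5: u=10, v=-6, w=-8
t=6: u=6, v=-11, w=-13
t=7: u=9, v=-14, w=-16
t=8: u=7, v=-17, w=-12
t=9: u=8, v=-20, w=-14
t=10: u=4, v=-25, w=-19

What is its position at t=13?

u=6, v=-34, w=-20

Step-to-step displacements: (+1, -3, -2), (-4, -5, -5), (+3, -3, -3), (-2, -3, +4), (+1, -3, -2), (-4, -5, -5), (+3, -3, -3), (-2, -3, +4), (+1, -3, -2), (-4, -5, -5) — a repeating cycle of length 4.
step 11: apply (+3, -3, -3) → u=7, v=-28, w=-22
step 12: apply (-2, -3, +4) → u=5, v=-31, w=-18
step 13: apply (+1, -3, -2) → u=6, v=-34, w=-20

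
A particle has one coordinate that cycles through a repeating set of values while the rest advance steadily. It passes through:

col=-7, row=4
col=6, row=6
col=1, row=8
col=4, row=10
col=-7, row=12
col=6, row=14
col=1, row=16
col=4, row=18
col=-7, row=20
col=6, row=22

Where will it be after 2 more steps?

col=4, row=26

Col: cycles through -7, 6, 1, 4 every 4 steps. Step 11 lands at position 3 of the cycle → 4.
Row: linear, +2 per step → 26 at step 11.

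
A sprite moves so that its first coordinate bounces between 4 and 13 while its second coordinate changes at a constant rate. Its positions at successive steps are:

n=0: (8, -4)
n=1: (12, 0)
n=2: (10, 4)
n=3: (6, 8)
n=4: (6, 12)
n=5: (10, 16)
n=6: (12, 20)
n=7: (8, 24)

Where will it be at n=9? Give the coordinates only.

The first coordinate reflects between 4 and 13, moving 4 per step.
  step 8: 8 → 4
  step 9: 4 → 8
The second coordinate changes by +4 each step: at step 9 it is 32.

(8, 32)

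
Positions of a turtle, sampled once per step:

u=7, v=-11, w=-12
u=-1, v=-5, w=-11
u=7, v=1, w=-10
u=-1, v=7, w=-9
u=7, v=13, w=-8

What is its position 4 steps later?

U: cycles through 7, -1 every 2 steps. Step 8 lands at position 0 of the cycle → 7.
V: linear, +6 per step → 37 at step 8.
W: linear, +1 per step → -4 at step 8.

u=7, v=37, w=-4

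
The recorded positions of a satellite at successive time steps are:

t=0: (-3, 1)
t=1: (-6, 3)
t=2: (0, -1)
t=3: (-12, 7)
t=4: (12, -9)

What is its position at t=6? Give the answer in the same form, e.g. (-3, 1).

(60, -41)

The jumps are (-3, +2), (+6, -4), (-12, +8), (+24, -16) — a geometric progression with ratio -2.
step 5: (12, -9) + (-48, +32) → (-36, 23)
step 6: (-36, 23) + (+96, -64) → (60, -41)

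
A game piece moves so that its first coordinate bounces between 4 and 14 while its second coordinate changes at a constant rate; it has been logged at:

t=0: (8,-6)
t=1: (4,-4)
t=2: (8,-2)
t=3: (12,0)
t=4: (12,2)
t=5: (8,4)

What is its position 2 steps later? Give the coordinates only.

(8,8)

The first coordinate reflects between 4 and 14, moving 4 per step.
  step 6: 8 → 4
  step 7: 4 → 8
The second coordinate changes by +2 each step: at step 7 it is 8.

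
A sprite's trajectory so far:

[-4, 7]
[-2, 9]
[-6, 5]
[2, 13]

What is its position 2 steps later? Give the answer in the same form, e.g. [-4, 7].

[18, 29]

Consecutive displacements [+2, +2], [-4, -4], [+8, +8] scale by a factor of -2 each step.
step 4: [2, 13] + [-16, -16] → [-14, -3]
step 5: [-14, -3] + [+32, +32] → [18, 29]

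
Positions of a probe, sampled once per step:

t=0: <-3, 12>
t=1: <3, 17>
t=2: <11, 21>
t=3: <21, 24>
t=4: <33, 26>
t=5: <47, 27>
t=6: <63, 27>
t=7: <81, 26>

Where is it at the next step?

<101, 24>

First differences are <+6, +5>, <+8, +4>, <+10, +3>, <+12, +2>, <+14, +1>, <+16, +0>, <+18, -1>; their common second difference is <+2, -1> (constant acceleration).
step 8: <81, 26> + <+20, -2> → <101, 24>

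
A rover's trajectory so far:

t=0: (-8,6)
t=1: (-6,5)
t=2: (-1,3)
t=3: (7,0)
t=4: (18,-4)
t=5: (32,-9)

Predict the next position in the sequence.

First differences are (+2,-1), (+5,-2), (+8,-3), (+11,-4), (+14,-5); their common second difference is (+3,-1) (constant acceleration).
step 6: (32,-9) + (+17,-6) → (49,-15)

(49,-15)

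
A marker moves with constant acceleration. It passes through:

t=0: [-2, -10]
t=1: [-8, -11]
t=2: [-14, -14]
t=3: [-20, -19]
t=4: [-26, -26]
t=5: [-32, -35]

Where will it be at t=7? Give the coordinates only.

Successive displacements: [-6, -1], [-6, -3], [-6, -5], [-6, -7], [-6, -9] — each changes by [+0, -2].
step 6: [-32, -35] + [-6, -11] → [-38, -46]
step 7: [-38, -46] + [-6, -13] → [-44, -59]

[-44, -59]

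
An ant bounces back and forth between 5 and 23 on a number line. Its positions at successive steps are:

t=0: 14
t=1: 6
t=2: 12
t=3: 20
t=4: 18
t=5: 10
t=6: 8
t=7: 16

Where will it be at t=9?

14

The value reflects between 5 and 23, moving 8 per step.
  step 8: 16 → 22
  step 9: 22 → 14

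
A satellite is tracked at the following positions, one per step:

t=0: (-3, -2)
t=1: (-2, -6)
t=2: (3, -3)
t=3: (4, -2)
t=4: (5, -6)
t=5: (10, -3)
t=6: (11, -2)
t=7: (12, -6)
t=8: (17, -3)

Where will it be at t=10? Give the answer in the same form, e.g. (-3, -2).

The moves between consecutive positions are (+1, -4), (+5, +3), (+1, +1), (+1, -4), (+5, +3), (+1, +1), (+1, -4), (+5, +3); they repeat the 3-cycle [(+1, -4), (+5, +3), (+1, +1)].
step 9: apply (+1, +1) → (18, -2)
step 10: apply (+1, -4) → (19, -6)

(19, -6)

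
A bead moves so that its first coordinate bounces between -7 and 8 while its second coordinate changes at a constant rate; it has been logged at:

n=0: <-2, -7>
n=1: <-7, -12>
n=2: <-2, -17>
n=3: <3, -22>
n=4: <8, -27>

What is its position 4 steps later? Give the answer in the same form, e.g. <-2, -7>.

<-2, -47>

The first coordinate travels 5 per step and bounces off the walls at -7 and 8.
  step 5: 8 → 3
  step 6: 3 → -2
  step 7: -2 → -7
  step 8: -7 → -2
The second coordinate changes by -5 each step: at step 8 it is -47.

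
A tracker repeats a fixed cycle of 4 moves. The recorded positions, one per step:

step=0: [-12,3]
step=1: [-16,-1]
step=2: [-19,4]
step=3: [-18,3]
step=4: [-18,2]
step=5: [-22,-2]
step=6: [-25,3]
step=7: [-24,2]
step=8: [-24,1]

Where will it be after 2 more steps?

[-31,2]

The moves between consecutive positions are [-4,-4], [-3,+5], [+1,-1], [+0,-1], [-4,-4], [-3,+5], [+1,-1], [+0,-1]; they repeat the 4-cycle [[-4,-4], [-3,+5], [+1,-1], [+0,-1]].
step 9: apply [-4,-4] → [-28,-3]
step 10: apply [-3,+5] → [-31,2]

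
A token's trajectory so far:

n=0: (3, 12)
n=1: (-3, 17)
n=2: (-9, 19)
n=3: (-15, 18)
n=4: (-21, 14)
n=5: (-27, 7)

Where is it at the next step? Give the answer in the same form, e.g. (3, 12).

Taking differences between consecutive positions: (-6, +5), (-6, +2), (-6, -1), (-6, -4), (-6, -7). These grow by (+0, -3) each step.
step 6: (-27, 7) + (-6, -10) → (-33, -3)

(-33, -3)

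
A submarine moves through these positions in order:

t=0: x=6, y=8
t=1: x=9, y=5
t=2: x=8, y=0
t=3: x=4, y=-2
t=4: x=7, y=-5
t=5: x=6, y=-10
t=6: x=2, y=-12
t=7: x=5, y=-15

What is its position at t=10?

x=3, y=-25

Differencing gives (+3, -3), (-1, -5), (-4, -2), (+3, -3), (-1, -5), (-4, -2), (+3, -3). This is the pattern (+3, -3), (-1, -5), (-4, -2) repeated.
step 8: apply (-1, -5) → x=4, y=-20
step 9: apply (-4, -2) → x=0, y=-22
step 10: apply (+3, -3) → x=3, y=-25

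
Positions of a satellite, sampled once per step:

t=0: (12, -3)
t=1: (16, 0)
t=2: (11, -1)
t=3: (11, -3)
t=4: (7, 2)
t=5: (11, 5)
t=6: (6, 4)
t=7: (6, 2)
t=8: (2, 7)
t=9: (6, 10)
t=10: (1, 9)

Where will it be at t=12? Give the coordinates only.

(-3, 12)

Differencing gives (+4, +3), (-5, -1), (+0, -2), (-4, +5), (+4, +3), (-5, -1), (+0, -2), (-4, +5), (+4, +3), (-5, -1). This is the pattern (+4, +3), (-5, -1), (+0, -2), (-4, +5) repeated.
step 11: apply (+0, -2) → (1, 7)
step 12: apply (-4, +5) → (-3, 12)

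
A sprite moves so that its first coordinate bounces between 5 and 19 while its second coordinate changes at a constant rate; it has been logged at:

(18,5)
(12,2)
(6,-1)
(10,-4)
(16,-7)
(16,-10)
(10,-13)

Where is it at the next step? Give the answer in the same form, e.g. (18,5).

The first coordinate reflects between 5 and 19, moving 6 per step.
  step 7: 10 → 6
The second coordinate changes by -3 each step: at step 7 it is -16.

(6,-16)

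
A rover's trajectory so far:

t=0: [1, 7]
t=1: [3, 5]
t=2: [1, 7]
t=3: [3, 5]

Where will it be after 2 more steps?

[3, 5]

Consecutive displacements [+2, -2], [-2, +2], [+2, -2] scale by a factor of -1 each step.
step 4: [3, 5] + [-2, +2] → [1, 7]
step 5: [1, 7] + [+2, -2] → [3, 5]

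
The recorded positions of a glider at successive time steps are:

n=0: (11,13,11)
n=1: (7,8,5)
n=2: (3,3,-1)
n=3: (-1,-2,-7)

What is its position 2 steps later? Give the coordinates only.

Constant displacement of (-4,-5,-6) per step.
step 4: (-1,-2,-7) + (-4,-5,-6) → (-5,-7,-13)
step 5: (-5,-7,-13) + (-4,-5,-6) → (-9,-12,-19)

(-9,-12,-19)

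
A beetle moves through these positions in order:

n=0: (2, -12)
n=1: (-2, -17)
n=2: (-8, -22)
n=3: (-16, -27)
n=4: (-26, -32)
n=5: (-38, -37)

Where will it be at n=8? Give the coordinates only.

Taking differences between consecutive positions: (-4, -5), (-6, -5), (-8, -5), (-10, -5), (-12, -5). These grow by (-2, +0) each step.
step 6: (-38, -37) + (-14, -5) → (-52, -42)
step 7: (-52, -42) + (-16, -5) → (-68, -47)
step 8: (-68, -47) + (-18, -5) → (-86, -52)

(-86, -52)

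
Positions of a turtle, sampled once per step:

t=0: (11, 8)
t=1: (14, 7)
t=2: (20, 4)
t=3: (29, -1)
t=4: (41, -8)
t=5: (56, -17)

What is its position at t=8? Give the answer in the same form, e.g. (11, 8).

First differences are (+3, -1), (+6, -3), (+9, -5), (+12, -7), (+15, -9); their common second difference is (+3, -2) (constant acceleration).
step 6: (56, -17) + (+18, -11) → (74, -28)
step 7: (74, -28) + (+21, -13) → (95, -41)
step 8: (95, -41) + (+24, -15) → (119, -56)

(119, -56)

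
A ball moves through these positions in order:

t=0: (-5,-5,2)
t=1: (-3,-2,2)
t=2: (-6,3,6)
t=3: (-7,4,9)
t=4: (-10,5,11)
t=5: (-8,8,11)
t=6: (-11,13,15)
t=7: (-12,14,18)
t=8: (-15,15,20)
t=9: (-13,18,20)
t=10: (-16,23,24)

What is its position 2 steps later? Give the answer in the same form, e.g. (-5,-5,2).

(-20,25,29)

Differencing gives (+2,+3,+0), (-3,+5,+4), (-1,+1,+3), (-3,+1,+2), (+2,+3,+0), (-3,+5,+4), (-1,+1,+3), (-3,+1,+2), (+2,+3,+0), (-3,+5,+4). This is the pattern (+2,+3,+0), (-3,+5,+4), (-1,+1,+3), (-3,+1,+2) repeated.
step 11: apply (-1,+1,+3) → (-17,24,27)
step 12: apply (-3,+1,+2) → (-20,25,29)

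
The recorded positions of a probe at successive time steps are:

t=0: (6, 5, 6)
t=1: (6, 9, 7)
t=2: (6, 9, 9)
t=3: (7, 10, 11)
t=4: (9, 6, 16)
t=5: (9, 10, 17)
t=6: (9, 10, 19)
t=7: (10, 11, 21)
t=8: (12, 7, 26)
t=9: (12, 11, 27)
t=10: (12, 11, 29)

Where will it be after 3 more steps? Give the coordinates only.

(15, 12, 37)

The moves between consecutive positions are (+0, +4, +1), (+0, +0, +2), (+1, +1, +2), (+2, -4, +5), (+0, +4, +1), (+0, +0, +2), (+1, +1, +2), (+2, -4, +5), (+0, +4, +1), (+0, +0, +2); they repeat the 4-cycle [(+0, +4, +1), (+0, +0, +2), (+1, +1, +2), (+2, -4, +5)].
step 11: apply (+1, +1, +2) → (13, 12, 31)
step 12: apply (+2, -4, +5) → (15, 8, 36)
step 13: apply (+0, +4, +1) → (15, 12, 37)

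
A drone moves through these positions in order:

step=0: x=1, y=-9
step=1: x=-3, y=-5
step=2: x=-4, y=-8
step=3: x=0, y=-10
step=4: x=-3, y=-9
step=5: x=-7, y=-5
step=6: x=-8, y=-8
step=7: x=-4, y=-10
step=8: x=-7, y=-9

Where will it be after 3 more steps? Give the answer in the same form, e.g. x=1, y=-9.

x=-8, y=-10

Step-to-step displacements: (-4, +4), (-1, -3), (+4, -2), (-3, +1), (-4, +4), (-1, -3), (+4, -2), (-3, +1) — a repeating cycle of length 4.
step 9: apply (-4, +4) → x=-11, y=-5
step 10: apply (-1, -3) → x=-12, y=-8
step 11: apply (+4, -2) → x=-8, y=-10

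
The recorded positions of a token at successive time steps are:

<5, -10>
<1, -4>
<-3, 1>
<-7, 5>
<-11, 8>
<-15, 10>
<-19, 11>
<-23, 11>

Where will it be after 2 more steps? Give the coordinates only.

Taking differences between consecutive positions: <-4, +6>, <-4, +5>, <-4, +4>, <-4, +3>, <-4, +2>, <-4, +1>, <-4, +0>. These grow by <+0, -1> each step.
step 8: <-23, 11> + <-4, -1> → <-27, 10>
step 9: <-27, 10> + <-4, -2> → <-31, 8>

<-31, 8>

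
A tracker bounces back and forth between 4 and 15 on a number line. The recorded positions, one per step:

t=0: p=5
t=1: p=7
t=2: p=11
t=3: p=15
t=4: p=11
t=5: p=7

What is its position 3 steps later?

p=13

The value travels 4 per step and bounces off the walls at 4 and 15.
  step 6: 7 → 5
  step 7: 5 → 9
  step 8: 9 → 13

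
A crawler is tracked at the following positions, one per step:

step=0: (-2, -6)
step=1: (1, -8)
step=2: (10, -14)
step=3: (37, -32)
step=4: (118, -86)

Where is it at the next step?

Step-to-step displacements: (+3, -2), (+9, -6), (+27, -18), (+81, -54); each is 3× the previous.
step 5: (118, -86) + (+243, -162) → (361, -248)

(361, -248)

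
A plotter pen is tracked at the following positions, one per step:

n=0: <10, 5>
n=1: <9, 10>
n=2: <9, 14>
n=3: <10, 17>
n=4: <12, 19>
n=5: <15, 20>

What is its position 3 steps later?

<30, 17>

Taking differences between consecutive positions: <-1, +5>, <+0, +4>, <+1, +3>, <+2, +2>, <+3, +1>. These grow by <+1, -1> each step.
step 6: <15, 20> + <+4, +0> → <19, 20>
step 7: <19, 20> + <+5, -1> → <24, 19>
step 8: <24, 19> + <+6, -2> → <30, 17>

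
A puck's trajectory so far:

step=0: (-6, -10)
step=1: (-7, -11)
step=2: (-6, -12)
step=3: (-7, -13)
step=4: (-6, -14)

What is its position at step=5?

(-7, -15)

First: cycles through -6, -7 every 2 steps. Step 5 lands at position 1 of the cycle → -7.
Second: linear, -1 per step → -15 at step 5.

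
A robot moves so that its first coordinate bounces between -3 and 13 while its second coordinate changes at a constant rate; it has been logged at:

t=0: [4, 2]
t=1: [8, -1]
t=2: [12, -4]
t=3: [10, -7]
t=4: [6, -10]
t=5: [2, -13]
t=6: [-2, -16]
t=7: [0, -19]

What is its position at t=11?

The first coordinate reflects between -3 and 13, moving 4 per step.
  step 8: 0 → 4
  step 9: 4 → 8
  step 10: 8 → 12
  step 11: 12 → 10
The second coordinate changes by -3 each step: at step 11 it is -31.

[10, -31]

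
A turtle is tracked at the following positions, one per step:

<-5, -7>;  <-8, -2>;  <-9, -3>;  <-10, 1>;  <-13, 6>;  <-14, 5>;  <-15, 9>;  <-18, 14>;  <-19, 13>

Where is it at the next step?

The moves between consecutive positions are <-3, +5>, <-1, -1>, <-1, +4>, <-3, +5>, <-1, -1>, <-1, +4>, <-3, +5>, <-1, -1>; they repeat the 3-cycle [<-3, +5>, <-1, -1>, <-1, +4>].
step 9: apply <-1, +4> → <-20, 17>

<-20, 17>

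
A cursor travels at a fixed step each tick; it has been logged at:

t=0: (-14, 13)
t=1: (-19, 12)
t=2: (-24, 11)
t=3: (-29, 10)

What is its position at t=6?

The position changes by (-5, -1) every step.
step 4: (-29, 10) + (-5, -1) → (-34, 9)
step 5: (-34, 9) + (-5, -1) → (-39, 8)
step 6: (-39, 8) + (-5, -1) → (-44, 7)

(-44, 7)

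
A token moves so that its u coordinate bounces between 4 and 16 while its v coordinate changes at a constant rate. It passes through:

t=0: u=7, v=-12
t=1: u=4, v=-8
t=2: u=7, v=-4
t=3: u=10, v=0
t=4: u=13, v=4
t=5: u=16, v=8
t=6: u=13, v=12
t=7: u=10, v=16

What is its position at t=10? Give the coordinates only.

The u coordinate travels 3 per step and bounces off the walls at 4 and 16.
  step 8: 10 → 7
  step 9: 7 → 4
  step 10: 4 → 7
The v coordinate changes by +4 each step: at step 10 it is 28.

u=7, v=28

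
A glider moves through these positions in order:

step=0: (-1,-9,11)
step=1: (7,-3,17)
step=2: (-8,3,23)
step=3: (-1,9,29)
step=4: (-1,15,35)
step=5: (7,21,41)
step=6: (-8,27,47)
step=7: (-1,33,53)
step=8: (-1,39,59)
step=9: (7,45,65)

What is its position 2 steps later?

The first coordinate repeats the cycle [-1, 7, -8, -1] with period 4; step 11 mod 4 = 3, giving -1.
The second coordinate changes by +6 each step, so at step 11 it is -9 + 11·(6) = 57.
The third coordinate changes by +6 each step, so at step 11 it is 11 + 11·(6) = 77.

(-1,57,77)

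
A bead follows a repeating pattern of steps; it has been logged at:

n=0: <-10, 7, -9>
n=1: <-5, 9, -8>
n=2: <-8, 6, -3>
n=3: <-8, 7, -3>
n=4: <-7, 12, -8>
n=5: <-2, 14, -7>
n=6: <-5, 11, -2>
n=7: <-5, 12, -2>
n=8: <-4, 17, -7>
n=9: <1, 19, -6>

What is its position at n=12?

<-1, 22, -6>

Differencing gives <+5, +2, +1>, <-3, -3, +5>, <+0, +1, +0>, <+1, +5, -5>, <+5, +2, +1>, <-3, -3, +5>, <+0, +1, +0>, <+1, +5, -5>, <+5, +2, +1>. This is the pattern <+5, +2, +1>, <-3, -3, +5>, <+0, +1, +0>, <+1, +5, -5> repeated.
step 10: apply <-3, -3, +5> → <-2, 16, -1>
step 11: apply <+0, +1, +0> → <-2, 17, -1>
step 12: apply <+1, +5, -5> → <-1, 22, -6>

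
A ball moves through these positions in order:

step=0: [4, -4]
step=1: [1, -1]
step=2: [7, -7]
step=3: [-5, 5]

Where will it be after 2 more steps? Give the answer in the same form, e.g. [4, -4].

The jumps are [-3, +3], [+6, -6], [-12, +12] — a geometric progression with ratio -2.
step 4: [-5, 5] + [+24, -24] → [19, -19]
step 5: [19, -19] + [-48, +48] → [-29, 29]

[-29, 29]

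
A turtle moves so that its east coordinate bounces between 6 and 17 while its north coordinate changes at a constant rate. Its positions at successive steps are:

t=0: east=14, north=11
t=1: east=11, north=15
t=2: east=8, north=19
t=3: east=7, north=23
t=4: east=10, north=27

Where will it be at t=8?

east=12, north=43

The east coordinate reflects between 6 and 17, moving 3 per step.
  step 5: 10 → 13
  step 6: 13 → 16
  step 7: 16 → 15
  step 8: 15 → 12
The north coordinate changes by +4 each step: at step 8 it is 43.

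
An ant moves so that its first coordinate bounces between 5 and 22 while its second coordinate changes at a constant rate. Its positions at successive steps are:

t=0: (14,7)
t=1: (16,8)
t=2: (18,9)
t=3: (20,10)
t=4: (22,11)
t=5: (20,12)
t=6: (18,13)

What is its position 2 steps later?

The first coordinate reflects between 5 and 22, moving 2 per step.
  step 7: 18 → 16
  step 8: 16 → 14
The second coordinate changes by +1 each step: at step 8 it is 15.

(14,15)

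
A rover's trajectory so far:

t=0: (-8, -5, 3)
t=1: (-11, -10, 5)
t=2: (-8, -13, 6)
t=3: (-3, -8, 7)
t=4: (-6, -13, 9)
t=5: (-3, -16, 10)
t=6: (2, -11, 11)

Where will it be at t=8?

(2, -19, 14)

Differencing gives (-3, -5, +2), (+3, -3, +1), (+5, +5, +1), (-3, -5, +2), (+3, -3, +1), (+5, +5, +1). This is the pattern (-3, -5, +2), (+3, -3, +1), (+5, +5, +1) repeated.
step 7: apply (-3, -5, +2) → (-1, -16, 13)
step 8: apply (+3, -3, +1) → (2, -19, 14)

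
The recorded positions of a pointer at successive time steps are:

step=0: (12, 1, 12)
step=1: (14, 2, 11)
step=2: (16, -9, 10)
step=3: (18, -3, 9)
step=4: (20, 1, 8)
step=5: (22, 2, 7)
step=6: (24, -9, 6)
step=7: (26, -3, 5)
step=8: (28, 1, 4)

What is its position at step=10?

(32, -9, 2)

The first coordinate changes by +2 each step, so at step 10 it is 12 + 10·(2) = 32.
The second coordinate repeats the cycle [1, 2, -9, -3] with period 4; step 10 mod 4 = 2, giving -9.
The third coordinate changes by -1 each step, so at step 10 it is 12 + 10·(-1) = 2.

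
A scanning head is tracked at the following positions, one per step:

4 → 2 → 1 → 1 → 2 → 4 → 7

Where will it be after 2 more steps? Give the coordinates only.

16

Taking differences between consecutive positions: -2, -1, +0, +1, +2, +3. These grow by +1 each step.
step 7: 7 + 4 → 11
step 8: 11 + 5 → 16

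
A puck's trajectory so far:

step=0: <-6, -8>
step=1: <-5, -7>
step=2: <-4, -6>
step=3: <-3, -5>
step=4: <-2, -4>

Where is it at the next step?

Constant displacement of <+1, +1> per step.
step 5: <-2, -4> + <+1, +1> → <-1, -3>

<-1, -3>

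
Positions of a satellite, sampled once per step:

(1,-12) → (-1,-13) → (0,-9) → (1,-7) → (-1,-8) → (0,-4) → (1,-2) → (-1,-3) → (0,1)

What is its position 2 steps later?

Differencing gives (-2,-1), (+1,+4), (+1,+2), (-2,-1), (+1,+4), (+1,+2), (-2,-1), (+1,+4). This is the pattern (-2,-1), (+1,+4), (+1,+2) repeated.
step 9: apply (+1,+2) → (1,3)
step 10: apply (-2,-1) → (-1,2)

(-1,2)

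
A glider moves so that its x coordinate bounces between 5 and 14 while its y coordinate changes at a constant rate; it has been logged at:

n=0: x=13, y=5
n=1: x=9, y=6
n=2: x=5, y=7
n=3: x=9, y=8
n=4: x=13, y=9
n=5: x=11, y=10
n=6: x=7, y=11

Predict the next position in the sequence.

x=7, y=12

The x coordinate reflects between 5 and 14, moving 4 per step.
  step 7: 7 → 7
The y coordinate changes by +1 each step: at step 7 it is 12.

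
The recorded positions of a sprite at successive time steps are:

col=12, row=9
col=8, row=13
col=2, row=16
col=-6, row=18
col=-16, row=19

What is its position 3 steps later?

Successive displacements: (-4, +4), (-6, +3), (-8, +2), (-10, +1) — each changes by (-2, -1).
step 5: col=-16, row=19 + (-12, +0) → col=-28, row=19
step 6: col=-28, row=19 + (-14, -1) → col=-42, row=18
step 7: col=-42, row=18 + (-16, -2) → col=-58, row=16

col=-58, row=16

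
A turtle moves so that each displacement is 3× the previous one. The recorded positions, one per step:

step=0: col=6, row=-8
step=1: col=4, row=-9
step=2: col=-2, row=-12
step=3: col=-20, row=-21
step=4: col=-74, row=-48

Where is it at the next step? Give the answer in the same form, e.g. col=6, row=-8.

col=-236, row=-129

The jumps are (-2, -1), (-6, -3), (-18, -9), (-54, -27) — a geometric progression with ratio 3.
step 5: col=-74, row=-48 + (-162, -81) → col=-236, row=-129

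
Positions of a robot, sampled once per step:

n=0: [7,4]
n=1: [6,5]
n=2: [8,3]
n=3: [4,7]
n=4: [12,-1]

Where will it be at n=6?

[28,-17]

Step-to-step displacements: [-1,+1], [+2,-2], [-4,+4], [+8,-8]; each is -2× the previous.
step 5: [12,-1] + [-16,+16] → [-4,15]
step 6: [-4,15] + [+32,-32] → [28,-17]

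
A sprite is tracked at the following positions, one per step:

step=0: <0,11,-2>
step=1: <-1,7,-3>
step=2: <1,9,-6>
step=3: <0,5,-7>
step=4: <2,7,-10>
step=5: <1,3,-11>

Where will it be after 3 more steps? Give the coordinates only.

Step-to-step displacements: <-1,-4,-1>, <+2,+2,-3>, <-1,-4,-1>, <+2,+2,-3>, <-1,-4,-1> — a repeating cycle of length 2.
step 6: apply <+2,+2,-3> → <3,5,-14>
step 7: apply <-1,-4,-1> → <2,1,-15>
step 8: apply <+2,+2,-3> → <4,3,-18>

<4,3,-18>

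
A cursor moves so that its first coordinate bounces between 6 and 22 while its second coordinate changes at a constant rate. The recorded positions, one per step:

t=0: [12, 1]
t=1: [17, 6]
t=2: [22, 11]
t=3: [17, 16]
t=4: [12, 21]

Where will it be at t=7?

The first coordinate reflects between 6 and 22, moving 5 per step.
  step 5: 12 → 7
  step 6: 7 → 10
  step 7: 10 → 15
The second coordinate changes by +5 each step: at step 7 it is 36.

[15, 36]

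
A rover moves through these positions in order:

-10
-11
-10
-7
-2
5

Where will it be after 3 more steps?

38

Taking differences between consecutive positions: -1, +1, +3, +5, +7. These grow by +2 each step.
step 6: 5 + 9 → 14
step 7: 14 + 11 → 25
step 8: 25 + 13 → 38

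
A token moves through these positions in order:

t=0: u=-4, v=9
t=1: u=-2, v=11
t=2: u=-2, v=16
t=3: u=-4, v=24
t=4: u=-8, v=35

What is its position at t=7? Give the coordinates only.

Taking differences between consecutive positions: (+2,+2), (+0,+5), (-2,+8), (-4,+11). These grow by (-2,+3) each step.
step 5: u=-8, v=35 + (-6,+14) → u=-14, v=49
step 6: u=-14, v=49 + (-8,+17) → u=-22, v=66
step 7: u=-22, v=66 + (-10,+20) → u=-32, v=86

u=-32, v=86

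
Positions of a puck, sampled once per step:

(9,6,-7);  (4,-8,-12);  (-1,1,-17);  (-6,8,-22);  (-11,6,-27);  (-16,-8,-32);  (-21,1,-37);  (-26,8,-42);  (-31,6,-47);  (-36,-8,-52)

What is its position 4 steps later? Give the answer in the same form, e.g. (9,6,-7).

(-56,-8,-72)

The first coordinate changes by -5 each step, so at step 13 it is 9 + 13·(-5) = -56.
The second coordinate repeats the cycle [6, -8, 1, 8] with period 4; step 13 mod 4 = 1, giving -8.
The third coordinate changes by -5 each step, so at step 13 it is -7 + 13·(-5) = -72.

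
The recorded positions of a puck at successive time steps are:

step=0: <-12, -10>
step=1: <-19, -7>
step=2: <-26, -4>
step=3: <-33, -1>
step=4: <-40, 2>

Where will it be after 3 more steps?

Each step adds <-7, +3> to the position.
step 5: <-40, 2> + <-7, +3> → <-47, 5>
step 6: <-47, 5> + <-7, +3> → <-54, 8>
step 7: <-54, 8> + <-7, +3> → <-61, 11>

<-61, 11>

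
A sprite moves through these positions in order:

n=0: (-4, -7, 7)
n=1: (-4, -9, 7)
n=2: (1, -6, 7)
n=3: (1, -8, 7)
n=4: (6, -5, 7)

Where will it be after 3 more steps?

(11, -6, 7)

Differencing gives (+0, -2, +0), (+5, +3, +0), (+0, -2, +0), (+5, +3, +0). This is the pattern (+0, -2, +0), (+5, +3, +0) repeated.
step 5: apply (+0, -2, +0) → (6, -7, 7)
step 6: apply (+5, +3, +0) → (11, -4, 7)
step 7: apply (+0, -2, +0) → (11, -6, 7)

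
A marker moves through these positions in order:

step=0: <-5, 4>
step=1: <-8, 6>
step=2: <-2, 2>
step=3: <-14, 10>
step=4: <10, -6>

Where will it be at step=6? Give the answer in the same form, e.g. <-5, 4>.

<58, -38>

Consecutive displacements <-3, +2>, <+6, -4>, <-12, +8>, <+24, -16> scale by a factor of -2 each step.
step 5: <10, -6> + <-48, +32> → <-38, 26>
step 6: <-38, 26> + <+96, -64> → <58, -38>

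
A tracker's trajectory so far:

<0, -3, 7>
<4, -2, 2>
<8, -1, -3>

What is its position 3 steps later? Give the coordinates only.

Constant displacement of <+4, +1, -5> per step.
step 3: <8, -1, -3> + <+4, +1, -5> → <12, 0, -8>
step 4: <12, 0, -8> + <+4, +1, -5> → <16, 1, -13>
step 5: <16, 1, -13> + <+4, +1, -5> → <20, 2, -18>

<20, 2, -18>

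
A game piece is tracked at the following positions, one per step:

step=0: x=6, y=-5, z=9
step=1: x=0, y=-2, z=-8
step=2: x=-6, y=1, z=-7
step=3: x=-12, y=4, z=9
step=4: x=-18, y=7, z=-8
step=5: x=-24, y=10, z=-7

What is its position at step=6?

X: linear, -6 per step → -30 at step 6.
Y: linear, +3 per step → 13 at step 6.
Z: cycles through 9, -8, -7 every 3 steps. Step 6 lands at position 0 of the cycle → 9.

x=-30, y=13, z=9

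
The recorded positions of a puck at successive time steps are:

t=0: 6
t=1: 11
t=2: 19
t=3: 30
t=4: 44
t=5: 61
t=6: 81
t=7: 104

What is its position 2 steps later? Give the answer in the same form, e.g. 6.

159

Taking differences between consecutive positions: +5, +8, +11, +14, +17, +20, +23. These grow by +3 each step.
step 8: 104 + 26 → 130
step 9: 130 + 29 → 159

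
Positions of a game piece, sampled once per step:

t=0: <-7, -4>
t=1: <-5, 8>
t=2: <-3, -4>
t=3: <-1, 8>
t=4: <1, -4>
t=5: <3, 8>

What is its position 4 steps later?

The first coordinate changes by +2 each step, so at step 9 it is -7 + 9·(2) = 11.
The second coordinate repeats the cycle [-4, 8] with period 2; step 9 mod 2 = 1, giving 8.

<11, 8>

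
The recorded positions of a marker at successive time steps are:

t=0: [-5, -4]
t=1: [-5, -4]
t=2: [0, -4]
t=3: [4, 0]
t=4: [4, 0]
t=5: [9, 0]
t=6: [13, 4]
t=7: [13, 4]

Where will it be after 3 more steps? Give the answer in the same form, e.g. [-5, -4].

[22, 8]

The moves between consecutive positions are [+0, +0], [+5, +0], [+4, +4], [+0, +0], [+5, +0], [+4, +4], [+0, +0]; they repeat the 3-cycle [[+0, +0], [+5, +0], [+4, +4]].
step 8: apply [+5, +0] → [18, 4]
step 9: apply [+4, +4] → [22, 8]
step 10: apply [+0, +0] → [22, 8]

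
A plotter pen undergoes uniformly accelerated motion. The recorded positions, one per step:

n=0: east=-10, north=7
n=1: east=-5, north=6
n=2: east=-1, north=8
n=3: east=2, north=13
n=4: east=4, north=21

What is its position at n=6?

Successive displacements: (+5, -1), (+4, +2), (+3, +5), (+2, +8) — each changes by (-1, +3).
step 5: east=4, north=21 + (+1, +11) → east=5, north=32
step 6: east=5, north=32 + (+0, +14) → east=5, north=46

east=5, north=46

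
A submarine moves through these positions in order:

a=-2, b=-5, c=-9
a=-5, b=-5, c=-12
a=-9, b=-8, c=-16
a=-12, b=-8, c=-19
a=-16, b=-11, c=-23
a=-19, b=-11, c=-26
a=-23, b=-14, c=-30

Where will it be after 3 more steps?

Differencing gives (-3, +0, -3), (-4, -3, -4), (-3, +0, -3), (-4, -3, -4), (-3, +0, -3), (-4, -3, -4). This is the pattern (-3, +0, -3), (-4, -3, -4) repeated.
step 7: apply (-3, +0, -3) → a=-26, b=-14, c=-33
step 8: apply (-4, -3, -4) → a=-30, b=-17, c=-37
step 9: apply (-3, +0, -3) → a=-33, b=-17, c=-40

a=-33, b=-17, c=-40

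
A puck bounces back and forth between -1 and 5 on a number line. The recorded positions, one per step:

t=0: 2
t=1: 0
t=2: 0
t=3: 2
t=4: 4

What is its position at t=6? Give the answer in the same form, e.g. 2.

The value travels 2 per step and bounces off the walls at -1 and 5.
  step 5: 4 → 4
  step 6: 4 → 2

2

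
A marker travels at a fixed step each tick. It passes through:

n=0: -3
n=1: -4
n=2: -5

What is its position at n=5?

Constant displacement of -1 per step.
step 3: -5 − 1 → -6
step 4: -6 − 1 → -7
step 5: -7 − 1 → -8

-8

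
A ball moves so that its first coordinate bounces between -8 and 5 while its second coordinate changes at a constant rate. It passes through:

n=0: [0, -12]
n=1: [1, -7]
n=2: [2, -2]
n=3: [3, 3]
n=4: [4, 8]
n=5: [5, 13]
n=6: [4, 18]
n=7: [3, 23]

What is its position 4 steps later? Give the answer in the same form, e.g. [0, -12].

The first coordinate travels 1 per step and bounces off the walls at -8 and 5.
  step 8: 3 → 2
  step 9: 2 → 1
  step 10: 1 → 0
  step 11: 0 → -1
The second coordinate changes by +5 each step: at step 11 it is 43.

[-1, 43]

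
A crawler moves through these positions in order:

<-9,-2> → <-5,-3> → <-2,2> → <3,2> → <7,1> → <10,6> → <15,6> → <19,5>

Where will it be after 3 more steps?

The moves between consecutive positions are <+4,-1>, <+3,+5>, <+5,+0>, <+4,-1>, <+3,+5>, <+5,+0>, <+4,-1>; they repeat the 3-cycle [<+4,-1>, <+3,+5>, <+5,+0>].
step 8: apply <+3,+5> → <22,10>
step 9: apply <+5,+0> → <27,10>
step 10: apply <+4,-1> → <31,9>

<31,9>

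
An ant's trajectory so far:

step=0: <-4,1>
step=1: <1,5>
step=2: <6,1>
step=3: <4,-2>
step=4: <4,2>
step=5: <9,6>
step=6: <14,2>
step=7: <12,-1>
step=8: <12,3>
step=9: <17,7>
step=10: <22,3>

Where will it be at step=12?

Step-to-step displacements: <+5,+4>, <+5,-4>, <-2,-3>, <+0,+4>, <+5,+4>, <+5,-4>, <-2,-3>, <+0,+4>, <+5,+4>, <+5,-4> — a repeating cycle of length 4.
step 11: apply <-2,-3> → <20,0>
step 12: apply <+0,+4> → <20,4>

<20,4>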